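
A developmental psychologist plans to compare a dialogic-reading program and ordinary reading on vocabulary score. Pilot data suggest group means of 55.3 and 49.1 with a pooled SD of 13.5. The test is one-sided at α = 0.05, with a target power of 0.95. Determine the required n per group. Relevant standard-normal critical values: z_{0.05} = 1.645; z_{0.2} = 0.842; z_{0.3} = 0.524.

n = 103 per group

Cohen's d = |M₁ − M₂| / SD_pooled = |55.3 − 49.1| / 13.5 = 6.2 / 13.5 = 0.459.
For two independent groups with equal n: n = 2·((z_{α} + z_β) / d)².
z_{α} + z_β = 1.645 + 1.645 = 3.290.
n = 2 × (3.290 / 0.459)² = 2 × 7.168² = 2 × 51.38 = 102.8.
Round up to the next whole participant.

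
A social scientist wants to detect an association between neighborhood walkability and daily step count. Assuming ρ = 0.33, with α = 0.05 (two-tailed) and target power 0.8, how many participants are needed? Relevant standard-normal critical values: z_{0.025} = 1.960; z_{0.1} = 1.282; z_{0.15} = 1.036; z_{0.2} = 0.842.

n = 70

Fisher's z: C = ½·ln((1+r)/(1−r)) = ½·ln(1.9851) = 0.3428.
n = ((z_{α/2} + z_β)/C)² + 3.
(1.960 + 0.842) / 0.3428 = 2.802 / 0.3428 = 8.174.
n = 8.174² + 3 = 66.81 + 3 = 69.8.
Round up.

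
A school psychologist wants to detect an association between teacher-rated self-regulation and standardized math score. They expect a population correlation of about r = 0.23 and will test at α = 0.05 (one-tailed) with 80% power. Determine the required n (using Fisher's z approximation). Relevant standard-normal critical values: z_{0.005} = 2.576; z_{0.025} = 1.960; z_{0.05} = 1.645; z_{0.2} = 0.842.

Fisher's z: C = ½·ln((1+r)/(1−r)) = ½·ln(1.5974) = 0.2342.
n = ((z_{α} + z_β)/C)² + 3.
(1.645 + 0.842) / 0.2342 = 2.487 / 0.2342 = 10.619.
n = 10.619² + 3 = 112.77 + 3 = 115.8.
Round up.

n = 116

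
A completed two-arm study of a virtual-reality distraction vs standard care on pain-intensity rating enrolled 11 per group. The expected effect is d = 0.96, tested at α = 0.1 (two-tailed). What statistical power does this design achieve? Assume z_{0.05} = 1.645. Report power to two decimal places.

power ≈ 0.73

For two equal groups, power = Φ(d·√(n/2) − z_{α/2}).
d·√(n/2) = 0.96 × √(11/2) = 0.96 × 2.345 = 2.251.
z_β = 2.251 − 1.645 = 0.606.
Power = Φ(0.606) = 0.728.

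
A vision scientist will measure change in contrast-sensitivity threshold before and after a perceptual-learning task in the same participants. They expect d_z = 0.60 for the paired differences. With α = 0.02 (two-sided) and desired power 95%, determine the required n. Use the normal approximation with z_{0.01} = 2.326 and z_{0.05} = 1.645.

For a paired (one-sample on differences) test: n = ((z_{α/2} + z_β) / d)².
z_{α/2} + z_β = 2.326 + 1.645 = 3.971.
n = (3.971 / 0.60)² = 6.618² = 43.80.
Round up.

n = 44 pairs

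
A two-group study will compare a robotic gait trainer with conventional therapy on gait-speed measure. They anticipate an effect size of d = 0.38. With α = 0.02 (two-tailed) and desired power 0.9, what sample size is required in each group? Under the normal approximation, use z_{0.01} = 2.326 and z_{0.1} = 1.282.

n = 181 per group

For two independent groups with equal n: n = 2·((z_{α/2} + z_β) / d)².
z_{α/2} + z_β = 2.326 + 1.282 = 3.608.
n = 2 × (3.608 / 0.38)² = 2 × 9.495² = 2 × 90.15 = 180.3.
Round up to the next whole participant.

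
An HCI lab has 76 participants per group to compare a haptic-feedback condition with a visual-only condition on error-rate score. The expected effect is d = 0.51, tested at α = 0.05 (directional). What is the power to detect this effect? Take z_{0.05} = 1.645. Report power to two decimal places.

power ≈ 0.93

For two equal groups, power = Φ(d·√(n/2) − z_{α}).
d·√(n/2) = 0.51 × √(76/2) = 0.51 × 6.164 = 3.144.
z_β = 3.144 − 1.645 = 1.499.
Power = Φ(1.499) = 0.933.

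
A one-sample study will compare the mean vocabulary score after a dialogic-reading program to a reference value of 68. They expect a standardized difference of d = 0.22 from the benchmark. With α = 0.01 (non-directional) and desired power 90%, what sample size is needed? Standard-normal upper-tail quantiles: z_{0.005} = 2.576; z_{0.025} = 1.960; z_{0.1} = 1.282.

n = 308

For a one-sample test: n = ((z_{α/2} + z_β) / d)².
z_{α/2} + z_β = 2.576 + 1.282 = 3.858.
n = (3.858 / 0.22)² = 17.536² = 307.52.
Round up.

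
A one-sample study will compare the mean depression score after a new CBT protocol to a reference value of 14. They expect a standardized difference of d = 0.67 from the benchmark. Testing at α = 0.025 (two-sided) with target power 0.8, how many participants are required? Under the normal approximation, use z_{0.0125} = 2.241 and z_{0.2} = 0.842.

For a one-sample test: n = ((z_{α/2} + z_β) / d)².
z_{α/2} + z_β = 2.241 + 0.842 = 3.083.
n = (3.083 / 0.67)² = 4.601² = 21.17.
Round up.

n = 22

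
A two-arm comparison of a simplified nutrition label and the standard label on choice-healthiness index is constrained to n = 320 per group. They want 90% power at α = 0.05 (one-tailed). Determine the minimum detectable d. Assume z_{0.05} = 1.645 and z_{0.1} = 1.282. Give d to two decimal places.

d_min ≈ 0.23

For two independent groups of n = 320 each: d_min = (z_{α} + z_β)·√(2/n).
z-sum = 1.645 + 1.282 = 2.927.
d_min = 2.927 × √(2/320) = 2.927 × 0.0791 = 0.231.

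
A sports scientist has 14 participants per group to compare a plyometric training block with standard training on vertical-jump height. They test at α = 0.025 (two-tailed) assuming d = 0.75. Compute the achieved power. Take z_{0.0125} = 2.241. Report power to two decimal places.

power ≈ 0.40

For two equal groups, power = Φ(d·√(n/2) − z_{α/2}).
d·√(n/2) = 0.75 × √(14/2) = 0.75 × 2.646 = 1.984.
z_β = 1.984 − 2.241 = -0.257.
Power = Φ(-0.257) = 0.399.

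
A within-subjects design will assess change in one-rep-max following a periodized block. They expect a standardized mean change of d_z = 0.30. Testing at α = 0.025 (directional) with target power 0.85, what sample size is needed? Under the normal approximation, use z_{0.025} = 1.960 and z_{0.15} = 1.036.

n = 100 pairs

For a paired (one-sample on differences) test: n = ((z_{α} + z_β) / d)².
z_{α} + z_β = 1.960 + 1.036 = 2.996.
n = (2.996 / 0.30)² = 9.987² = 99.73.
Round up.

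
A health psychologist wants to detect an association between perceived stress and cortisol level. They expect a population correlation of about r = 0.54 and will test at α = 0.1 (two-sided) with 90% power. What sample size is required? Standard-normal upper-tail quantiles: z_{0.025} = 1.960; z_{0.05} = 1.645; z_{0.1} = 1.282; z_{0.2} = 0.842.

n = 27

Fisher's z: C = ½·ln((1+r)/(1−r)) = ½·ln(3.3478) = 0.6042.
n = ((z_{α/2} + z_β)/C)² + 3.
(1.645 + 1.282) / 0.6042 = 2.927 / 0.6042 = 4.844.
n = 4.844² + 3 = 23.47 + 3 = 26.5.
Round up.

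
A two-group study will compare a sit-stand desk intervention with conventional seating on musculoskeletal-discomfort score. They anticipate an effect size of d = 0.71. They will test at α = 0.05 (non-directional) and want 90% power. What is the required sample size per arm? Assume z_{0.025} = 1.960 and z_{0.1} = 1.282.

n = 42 per group

For two independent groups with equal n: n = 2·((z_{α/2} + z_β) / d)².
z_{α/2} + z_β = 1.960 + 1.282 = 3.242.
n = 2 × (3.242 / 0.71)² = 2 × 4.566² = 2 × 20.85 = 41.7.
Round up to the next whole participant.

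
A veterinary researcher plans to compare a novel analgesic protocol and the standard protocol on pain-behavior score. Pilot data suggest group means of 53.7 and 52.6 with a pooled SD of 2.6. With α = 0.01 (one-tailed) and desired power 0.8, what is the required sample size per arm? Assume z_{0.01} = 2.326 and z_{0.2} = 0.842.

Cohen's d = |M₁ − M₂| / SD_pooled = |53.7 − 52.6| / 2.6 = 1.1 / 2.6 = 0.423.
For two independent groups with equal n: n = 2·((z_{α} + z_β) / d)².
z_{α} + z_β = 2.326 + 0.842 = 3.168.
n = 2 × (3.168 / 0.423)² = 2 × 7.489² = 2 × 56.09 = 112.2.
Round up to the next whole participant.

n = 113 per group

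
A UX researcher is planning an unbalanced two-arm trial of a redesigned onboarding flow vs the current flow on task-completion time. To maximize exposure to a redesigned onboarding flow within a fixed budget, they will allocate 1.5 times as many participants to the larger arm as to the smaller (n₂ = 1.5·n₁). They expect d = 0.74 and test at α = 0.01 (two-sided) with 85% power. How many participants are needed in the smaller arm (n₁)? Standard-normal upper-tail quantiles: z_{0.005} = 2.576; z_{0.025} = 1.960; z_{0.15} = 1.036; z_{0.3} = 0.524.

With allocation ratio k = n₂/n₁ = 1.5, Var(x̄₁−x̄₂) = σ²(1/n₁ + 1/(k·n₁)) = σ²·(k+1)/(k·n₁).
So n₁ = (1 + 1/k)·((z_{α/2} + z_β)/d)² = 1.667 × (3.612/0.74)².
n₁ = 1.667 × 23.82 = 39.7.
Round up: n₁ = 40, giving n₂ = 1.5 × 40 = 60.

n₁ = 40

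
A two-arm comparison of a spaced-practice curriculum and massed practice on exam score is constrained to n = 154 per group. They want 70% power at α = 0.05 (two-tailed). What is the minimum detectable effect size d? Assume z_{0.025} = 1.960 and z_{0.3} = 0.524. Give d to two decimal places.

For two independent groups of n = 154 each: d_min = (z_{α/2} + z_β)·√(2/n).
z-sum = 1.960 + 0.524 = 2.484.
d_min = 2.484 × √(2/154) = 2.484 × 0.1140 = 0.283.

d_min ≈ 0.28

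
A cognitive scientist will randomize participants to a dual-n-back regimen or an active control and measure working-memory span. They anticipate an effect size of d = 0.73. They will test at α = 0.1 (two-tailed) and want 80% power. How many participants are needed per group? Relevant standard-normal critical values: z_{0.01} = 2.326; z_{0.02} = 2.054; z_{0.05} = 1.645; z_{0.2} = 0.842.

n = 24 per group

For two independent groups with equal n: n = 2·((z_{α/2} + z_β) / d)².
z_{α/2} + z_β = 1.645 + 0.842 = 2.487.
n = 2 × (2.487 / 0.73)² = 2 × 3.407² = 2 × 11.61 = 23.2.
Round up to the next whole participant.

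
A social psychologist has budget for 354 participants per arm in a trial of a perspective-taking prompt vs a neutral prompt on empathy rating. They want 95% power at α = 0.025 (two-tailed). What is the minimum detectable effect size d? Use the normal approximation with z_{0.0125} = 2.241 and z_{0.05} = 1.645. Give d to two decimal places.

For two independent groups of n = 354 each: d_min = (z_{α/2} + z_β)·√(2/n).
z-sum = 2.241 + 1.645 = 3.886.
d_min = 3.886 × √(2/354) = 3.886 × 0.0752 = 0.292.

d_min ≈ 0.29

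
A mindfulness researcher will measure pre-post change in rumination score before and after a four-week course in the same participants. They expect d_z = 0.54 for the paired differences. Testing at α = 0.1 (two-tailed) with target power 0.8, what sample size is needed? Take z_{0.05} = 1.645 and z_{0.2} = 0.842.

For a paired (one-sample on differences) test: n = ((z_{α/2} + z_β) / d)².
z_{α/2} + z_β = 1.645 + 0.842 = 2.487.
n = (2.487 / 0.54)² = 4.606² = 21.21.
Round up.

n = 22 pairs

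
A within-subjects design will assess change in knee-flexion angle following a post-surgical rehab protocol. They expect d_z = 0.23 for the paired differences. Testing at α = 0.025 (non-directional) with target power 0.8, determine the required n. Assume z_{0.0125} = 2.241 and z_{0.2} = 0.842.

n = 180 pairs

For a paired (one-sample on differences) test: n = ((z_{α/2} + z_β) / d)².
z_{α/2} + z_β = 2.241 + 0.842 = 3.083.
n = (3.083 / 0.23)² = 13.404² = 179.68.
Round up.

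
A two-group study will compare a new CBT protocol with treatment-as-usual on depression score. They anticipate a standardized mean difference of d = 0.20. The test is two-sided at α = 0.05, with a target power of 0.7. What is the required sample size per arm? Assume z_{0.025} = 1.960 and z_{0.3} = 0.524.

For two independent groups with equal n: n = 2·((z_{α/2} + z_β) / d)².
z_{α/2} + z_β = 1.960 + 0.524 = 2.484.
n = 2 × (2.484 / 0.20)² = 2 × 12.420² = 2 × 154.26 = 308.5.
Round up to the next whole participant.

n = 309 per group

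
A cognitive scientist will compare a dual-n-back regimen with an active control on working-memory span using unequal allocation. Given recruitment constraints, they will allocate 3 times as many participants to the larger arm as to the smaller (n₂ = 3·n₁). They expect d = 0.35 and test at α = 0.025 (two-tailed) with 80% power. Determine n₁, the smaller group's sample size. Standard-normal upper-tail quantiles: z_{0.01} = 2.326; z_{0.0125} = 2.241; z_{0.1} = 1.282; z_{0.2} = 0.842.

n₁ = 104

With allocation ratio k = n₂/n₁ = 3, Var(x̄₁−x̄₂) = σ²(1/n₁ + 1/(k·n₁)) = σ²·(k+1)/(k·n₁).
So n₁ = (1 + 1/k)·((z_{α/2} + z_β)/d)² = 1.333 × (3.083/0.35)².
n₁ = 1.333 × 77.59 = 103.5.
Round up: n₁ = 104, giving n₂ = 3 × 104 = 312.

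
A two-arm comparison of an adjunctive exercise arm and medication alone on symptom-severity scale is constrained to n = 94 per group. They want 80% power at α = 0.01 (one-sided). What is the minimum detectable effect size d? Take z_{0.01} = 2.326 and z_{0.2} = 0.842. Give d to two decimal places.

For two independent groups of n = 94 each: d_min = (z_{α} + z_β)·√(2/n).
z-sum = 2.326 + 0.842 = 3.168.
d_min = 3.168 × √(2/94) = 3.168 × 0.1459 = 0.462.

d_min ≈ 0.46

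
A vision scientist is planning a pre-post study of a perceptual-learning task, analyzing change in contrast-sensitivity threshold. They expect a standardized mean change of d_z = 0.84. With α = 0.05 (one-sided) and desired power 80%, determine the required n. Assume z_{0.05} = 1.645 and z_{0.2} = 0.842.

n = 9 pairs

For a paired (one-sample on differences) test: n = ((z_{α} + z_β) / d)².
z_{α} + z_β = 1.645 + 0.842 = 2.487.
n = (2.487 / 0.84)² = 2.961² = 8.77.
Round up.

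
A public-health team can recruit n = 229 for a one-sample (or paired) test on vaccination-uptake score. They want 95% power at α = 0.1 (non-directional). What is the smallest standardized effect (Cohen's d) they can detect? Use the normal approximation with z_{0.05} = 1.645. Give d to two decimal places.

For a single sample (or paired design) of n = 229: d_min = (z_{α/2} + z_β)/√n.
z-sum = 1.645 + 1.645 = 3.290.
d_min = 3.290 / √229 = 3.290 / 15.133 = 0.217.

d_min ≈ 0.22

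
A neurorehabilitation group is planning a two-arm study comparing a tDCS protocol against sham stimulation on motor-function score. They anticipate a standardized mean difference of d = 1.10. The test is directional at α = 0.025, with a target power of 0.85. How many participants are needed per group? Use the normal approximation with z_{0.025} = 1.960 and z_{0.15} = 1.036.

n = 15 per group

For two independent groups with equal n: n = 2·((z_{α} + z_β) / d)².
z_{α} + z_β = 1.960 + 1.036 = 2.996.
n = 2 × (2.996 / 1.10)² = 2 × 2.724² = 2 × 7.42 = 14.8.
Round up to the next whole participant.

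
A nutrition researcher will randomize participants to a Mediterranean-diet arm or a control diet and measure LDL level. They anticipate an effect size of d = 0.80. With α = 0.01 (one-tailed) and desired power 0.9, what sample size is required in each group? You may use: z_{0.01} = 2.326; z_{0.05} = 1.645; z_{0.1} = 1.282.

n = 41 per group

For two independent groups with equal n: n = 2·((z_{α} + z_β) / d)².
z_{α} + z_β = 2.326 + 1.282 = 3.608.
n = 2 × (3.608 / 0.80)² = 2 × 4.510² = 2 × 20.34 = 40.7.
Round up to the next whole participant.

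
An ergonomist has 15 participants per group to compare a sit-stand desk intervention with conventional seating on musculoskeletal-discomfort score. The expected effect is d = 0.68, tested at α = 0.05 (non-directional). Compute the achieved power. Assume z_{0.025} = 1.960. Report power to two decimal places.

power ≈ 0.46

For two equal groups, power = Φ(d·√(n/2) − z_{α/2}).
d·√(n/2) = 0.68 × √(15/2) = 0.68 × 2.739 = 1.862.
z_β = 1.862 − 1.960 = -0.098.
Power = Φ(-0.098) = 0.461.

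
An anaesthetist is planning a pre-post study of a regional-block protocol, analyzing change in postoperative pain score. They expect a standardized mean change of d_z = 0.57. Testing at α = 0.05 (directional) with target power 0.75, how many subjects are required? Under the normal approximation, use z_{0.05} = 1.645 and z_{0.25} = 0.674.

For a paired (one-sample on differences) test: n = ((z_{α} + z_β) / d)².
z_{α} + z_β = 1.645 + 0.674 = 2.319.
n = (2.319 / 0.57)² = 4.068² = 16.55.
Round up.

n = 17 pairs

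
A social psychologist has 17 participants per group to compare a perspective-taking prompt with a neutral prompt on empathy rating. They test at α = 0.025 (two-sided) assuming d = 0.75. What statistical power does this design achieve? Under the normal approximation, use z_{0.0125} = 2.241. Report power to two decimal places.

power ≈ 0.48

For two equal groups, power = Φ(d·√(n/2) − z_{α/2}).
d·√(n/2) = 0.75 × √(17/2) = 0.75 × 2.915 = 2.187.
z_β = 2.187 − 2.241 = -0.054.
Power = Φ(-0.054) = 0.478.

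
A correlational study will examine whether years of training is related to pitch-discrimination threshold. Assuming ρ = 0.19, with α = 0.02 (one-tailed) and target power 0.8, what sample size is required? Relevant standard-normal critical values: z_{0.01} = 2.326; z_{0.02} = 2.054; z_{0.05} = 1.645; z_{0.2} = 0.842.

n = 230

Fisher's z: C = ½·ln((1+r)/(1−r)) = ½·ln(1.4691) = 0.1923.
n = ((z_{α} + z_β)/C)² + 3.
(2.054 + 0.842) / 0.1923 = 2.896 / 0.1923 = 15.060.
n = 15.060² + 3 = 226.80 + 3 = 229.8.
Round up.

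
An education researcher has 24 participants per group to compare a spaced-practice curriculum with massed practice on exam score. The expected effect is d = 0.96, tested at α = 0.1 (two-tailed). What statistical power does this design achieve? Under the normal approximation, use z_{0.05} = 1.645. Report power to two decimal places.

For two equal groups, power = Φ(d·√(n/2) − z_{α/2}).
d·√(n/2) = 0.96 × √(24/2) = 0.96 × 3.464 = 3.326.
z_β = 3.326 − 1.645 = 1.681.
Power = Φ(1.681) = 0.954.

power ≈ 0.95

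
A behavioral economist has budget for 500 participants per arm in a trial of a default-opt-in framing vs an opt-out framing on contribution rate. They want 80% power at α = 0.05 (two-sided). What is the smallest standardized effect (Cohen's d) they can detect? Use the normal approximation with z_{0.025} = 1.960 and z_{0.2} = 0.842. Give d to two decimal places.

d_min ≈ 0.18

For two independent groups of n = 500 each: d_min = (z_{α/2} + z_β)·√(2/n).
z-sum = 1.960 + 0.842 = 2.802.
d_min = 2.802 × √(2/500) = 2.802 × 0.0632 = 0.177.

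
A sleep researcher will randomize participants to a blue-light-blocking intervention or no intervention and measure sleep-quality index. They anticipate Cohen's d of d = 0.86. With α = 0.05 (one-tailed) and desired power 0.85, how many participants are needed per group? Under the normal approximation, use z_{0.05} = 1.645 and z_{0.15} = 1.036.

n = 20 per group

For two independent groups with equal n: n = 2·((z_{α} + z_β) / d)².
z_{α} + z_β = 1.645 + 1.036 = 2.681.
n = 2 × (2.681 / 0.86)² = 2 × 3.117² = 2 × 9.72 = 19.4.
Round up to the next whole participant.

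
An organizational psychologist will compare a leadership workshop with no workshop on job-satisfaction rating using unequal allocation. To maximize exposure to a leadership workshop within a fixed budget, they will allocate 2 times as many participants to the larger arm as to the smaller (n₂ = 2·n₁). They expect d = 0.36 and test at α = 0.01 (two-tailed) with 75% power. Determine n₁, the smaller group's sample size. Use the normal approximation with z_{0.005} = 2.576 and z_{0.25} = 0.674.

n₁ = 123

With allocation ratio k = n₂/n₁ = 2, Var(x̄₁−x̄₂) = σ²(1/n₁ + 1/(k·n₁)) = σ²·(k+1)/(k·n₁).
So n₁ = (1 + 1/k)·((z_{α/2} + z_β)/d)² = 1.500 × (3.250/0.36)².
n₁ = 1.500 × 81.50 = 122.3.
Round up: n₁ = 123, giving n₂ = 2 × 123 = 246.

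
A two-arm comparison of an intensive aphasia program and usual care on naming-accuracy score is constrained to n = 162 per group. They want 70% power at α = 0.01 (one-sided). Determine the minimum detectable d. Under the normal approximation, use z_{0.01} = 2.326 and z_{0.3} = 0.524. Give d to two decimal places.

For two independent groups of n = 162 each: d_min = (z_{α} + z_β)·√(2/n).
z-sum = 2.326 + 0.524 = 2.850.
d_min = 2.850 × √(2/162) = 2.850 × 0.1111 = 0.317.

d_min ≈ 0.32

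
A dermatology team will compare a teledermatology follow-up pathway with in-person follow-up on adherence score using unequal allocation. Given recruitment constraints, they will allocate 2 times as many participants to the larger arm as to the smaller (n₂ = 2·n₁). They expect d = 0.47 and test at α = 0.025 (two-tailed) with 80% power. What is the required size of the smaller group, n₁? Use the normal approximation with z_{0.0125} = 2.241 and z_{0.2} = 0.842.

n₁ = 65

With allocation ratio k = n₂/n₁ = 2, Var(x̄₁−x̄₂) = σ²(1/n₁ + 1/(k·n₁)) = σ²·(k+1)/(k·n₁).
So n₁ = (1 + 1/k)·((z_{α/2} + z_β)/d)² = 1.500 × (3.083/0.47)².
n₁ = 1.500 × 43.03 = 64.5.
Round up: n₁ = 65, giving n₂ = 2 × 65 = 130.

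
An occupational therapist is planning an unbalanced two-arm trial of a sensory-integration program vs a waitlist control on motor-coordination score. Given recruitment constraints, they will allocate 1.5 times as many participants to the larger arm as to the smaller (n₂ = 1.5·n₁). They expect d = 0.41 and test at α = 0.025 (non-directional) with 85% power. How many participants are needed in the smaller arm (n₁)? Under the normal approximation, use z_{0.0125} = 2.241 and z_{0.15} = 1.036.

With allocation ratio k = n₂/n₁ = 1.5, Var(x̄₁−x̄₂) = σ²(1/n₁ + 1/(k·n₁)) = σ²·(k+1)/(k·n₁).
So n₁ = (1 + 1/k)·((z_{α/2} + z_β)/d)² = 1.667 × (3.277/0.41)².
n₁ = 1.667 × 63.88 = 106.5.
Round up: n₁ = 107, giving n₂ = ⌈1.5 × 107⌉ = ⌈160.5⌉ = 161.

n₁ = 107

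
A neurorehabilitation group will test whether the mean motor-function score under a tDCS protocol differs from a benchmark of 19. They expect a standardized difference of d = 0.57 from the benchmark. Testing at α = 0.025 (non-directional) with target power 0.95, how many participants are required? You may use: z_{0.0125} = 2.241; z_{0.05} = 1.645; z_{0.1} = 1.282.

For a one-sample test: n = ((z_{α/2} + z_β) / d)².
z_{α/2} + z_β = 2.241 + 1.645 = 3.886.
n = (3.886 / 0.57)² = 6.818² = 46.48.
Round up.

n = 47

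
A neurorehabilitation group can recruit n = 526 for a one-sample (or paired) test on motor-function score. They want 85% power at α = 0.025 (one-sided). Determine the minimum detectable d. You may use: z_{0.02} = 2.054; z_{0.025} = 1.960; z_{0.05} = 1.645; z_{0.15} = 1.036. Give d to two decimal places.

d_min ≈ 0.13

For a single sample (or paired design) of n = 526: d_min = (z_{α} + z_β)/√n.
z-sum = 1.960 + 1.036 = 2.996.
d_min = 2.996 / √526 = 2.996 / 22.935 = 0.131.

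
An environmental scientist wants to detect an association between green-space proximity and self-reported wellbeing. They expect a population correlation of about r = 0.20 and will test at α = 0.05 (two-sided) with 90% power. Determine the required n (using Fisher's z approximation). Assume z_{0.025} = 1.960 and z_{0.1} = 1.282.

n = 259

Fisher's z: C = ½·ln((1+r)/(1−r)) = ½·ln(1.5000) = 0.2027.
n = ((z_{α/2} + z_β)/C)² + 3.
(1.960 + 1.282) / 0.2027 = 3.242 / 0.2027 = 15.994.
n = 15.994² + 3 = 255.81 + 3 = 258.8.
Round up.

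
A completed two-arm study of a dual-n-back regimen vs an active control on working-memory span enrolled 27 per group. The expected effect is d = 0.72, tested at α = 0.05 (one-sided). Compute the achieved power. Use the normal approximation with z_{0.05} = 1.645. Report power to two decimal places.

For two equal groups, power = Φ(d·√(n/2) − z_{α}).
d·√(n/2) = 0.72 × √(27/2) = 0.72 × 3.674 = 2.645.
z_β = 2.645 − 1.645 = 1.000.
Power = Φ(1.000) = 0.841.

power ≈ 0.84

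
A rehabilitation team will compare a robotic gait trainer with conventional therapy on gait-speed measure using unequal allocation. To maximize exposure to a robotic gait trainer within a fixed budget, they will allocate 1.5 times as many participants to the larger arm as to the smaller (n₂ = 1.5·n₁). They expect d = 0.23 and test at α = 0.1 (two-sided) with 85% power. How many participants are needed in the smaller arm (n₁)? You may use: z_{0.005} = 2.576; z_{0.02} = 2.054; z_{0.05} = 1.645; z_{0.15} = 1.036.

n₁ = 227

With allocation ratio k = n₂/n₁ = 1.5, Var(x̄₁−x̄₂) = σ²(1/n₁ + 1/(k·n₁)) = σ²·(k+1)/(k·n₁).
So n₁ = (1 + 1/k)·((z_{α/2} + z_β)/d)² = 1.667 × (2.681/0.23)².
n₁ = 1.667 × 135.87 = 226.5.
Round up: n₁ = 227, giving n₂ = ⌈1.5 × 227⌉ = ⌈340.5⌉ = 341.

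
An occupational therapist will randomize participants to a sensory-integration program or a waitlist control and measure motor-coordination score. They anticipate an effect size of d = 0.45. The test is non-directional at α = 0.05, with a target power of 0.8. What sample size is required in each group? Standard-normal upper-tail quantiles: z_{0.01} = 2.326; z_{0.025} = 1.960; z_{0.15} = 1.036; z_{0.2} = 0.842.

n = 78 per group

For two independent groups with equal n: n = 2·((z_{α/2} + z_β) / d)².
z_{α/2} + z_β = 1.960 + 0.842 = 2.802.
n = 2 × (2.802 / 0.45)² = 2 × 6.227² = 2 × 38.77 = 77.5.
Round up to the next whole participant.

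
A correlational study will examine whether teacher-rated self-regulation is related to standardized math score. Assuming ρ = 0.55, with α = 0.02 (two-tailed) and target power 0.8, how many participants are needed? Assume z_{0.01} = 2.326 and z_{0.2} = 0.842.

n = 30

Fisher's z: C = ½·ln((1+r)/(1−r)) = ½·ln(3.4444) = 0.6184.
n = ((z_{α/2} + z_β)/C)² + 3.
(2.326 + 0.842) / 0.6184 = 3.168 / 0.6184 = 5.123.
n = 5.123² + 3 = 26.24 + 3 = 29.2.
Round up.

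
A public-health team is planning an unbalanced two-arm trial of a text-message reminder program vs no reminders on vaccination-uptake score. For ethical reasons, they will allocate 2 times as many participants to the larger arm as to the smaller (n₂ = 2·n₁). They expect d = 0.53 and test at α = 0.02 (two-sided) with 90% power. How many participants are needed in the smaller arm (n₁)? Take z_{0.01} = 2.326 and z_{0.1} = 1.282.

n₁ = 70

With allocation ratio k = n₂/n₁ = 2, Var(x̄₁−x̄₂) = σ²(1/n₁ + 1/(k·n₁)) = σ²·(k+1)/(k·n₁).
So n₁ = (1 + 1/k)·((z_{α/2} + z_β)/d)² = 1.500 × (3.608/0.53)².
n₁ = 1.500 × 46.34 = 69.5.
Round up: n₁ = 70, giving n₂ = 2 × 70 = 140.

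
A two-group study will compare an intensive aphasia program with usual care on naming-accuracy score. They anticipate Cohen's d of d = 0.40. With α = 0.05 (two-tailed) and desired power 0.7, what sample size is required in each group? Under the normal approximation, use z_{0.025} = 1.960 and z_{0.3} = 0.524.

n = 78 per group

For two independent groups with equal n: n = 2·((z_{α/2} + z_β) / d)².
z_{α/2} + z_β = 1.960 + 0.524 = 2.484.
n = 2 × (2.484 / 0.40)² = 2 × 6.210² = 2 × 38.56 = 77.1.
Round up to the next whole participant.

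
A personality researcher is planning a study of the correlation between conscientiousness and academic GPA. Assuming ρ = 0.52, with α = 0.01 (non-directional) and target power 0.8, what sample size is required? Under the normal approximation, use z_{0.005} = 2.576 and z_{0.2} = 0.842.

n = 39

Fisher's z: C = ½·ln((1+r)/(1−r)) = ½·ln(3.1667) = 0.5763.
n = ((z_{α/2} + z_β)/C)² + 3.
(2.576 + 0.842) / 0.5763 = 3.418 / 0.5763 = 5.931.
n = 5.931² + 3 = 35.18 + 3 = 38.2.
Round up.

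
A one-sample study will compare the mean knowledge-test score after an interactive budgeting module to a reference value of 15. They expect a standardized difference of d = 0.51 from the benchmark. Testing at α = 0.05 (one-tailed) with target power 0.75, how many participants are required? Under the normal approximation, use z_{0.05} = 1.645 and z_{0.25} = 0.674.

For a one-sample test: n = ((z_{α} + z_β) / d)².
z_{α} + z_β = 1.645 + 0.674 = 2.319.
n = (2.319 / 0.51)² = 4.547² = 20.68.
Round up.

n = 21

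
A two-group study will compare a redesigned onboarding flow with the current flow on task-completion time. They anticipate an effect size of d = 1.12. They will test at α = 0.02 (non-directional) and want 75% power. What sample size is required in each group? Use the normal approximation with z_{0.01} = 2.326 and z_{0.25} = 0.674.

For two independent groups with equal n: n = 2·((z_{α/2} + z_β) / d)².
z_{α/2} + z_β = 2.326 + 0.674 = 3.000.
n = 2 × (3.000 / 1.12)² = 2 × 2.679² = 2 × 7.17 = 14.3.
Round up to the next whole participant.

n = 15 per group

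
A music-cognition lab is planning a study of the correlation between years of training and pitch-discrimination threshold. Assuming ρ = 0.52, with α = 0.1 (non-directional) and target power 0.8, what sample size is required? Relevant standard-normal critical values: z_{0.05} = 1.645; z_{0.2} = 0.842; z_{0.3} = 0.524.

Fisher's z: C = ½·ln((1+r)/(1−r)) = ½·ln(3.1667) = 0.5763.
n = ((z_{α/2} + z_β)/C)² + 3.
(1.645 + 0.842) / 0.5763 = 2.487 / 0.5763 = 4.315.
n = 4.315² + 3 = 18.62 + 3 = 21.6.
Round up.

n = 22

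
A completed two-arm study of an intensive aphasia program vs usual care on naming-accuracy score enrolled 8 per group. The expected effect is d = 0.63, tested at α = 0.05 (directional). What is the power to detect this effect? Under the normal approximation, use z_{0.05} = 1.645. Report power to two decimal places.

power ≈ 0.35

For two equal groups, power = Φ(d·√(n/2) − z_{α}).
d·√(n/2) = 0.63 × √(8/2) = 0.63 × 2.000 = 1.260.
z_β = 1.260 − 1.645 = -0.385.
Power = Φ(-0.385) = 0.350.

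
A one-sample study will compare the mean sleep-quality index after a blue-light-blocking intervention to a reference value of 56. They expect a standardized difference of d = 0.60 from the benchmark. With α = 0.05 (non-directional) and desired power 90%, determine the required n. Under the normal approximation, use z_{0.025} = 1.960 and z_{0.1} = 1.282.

n = 30

For a one-sample test: n = ((z_{α/2} + z_β) / d)².
z_{α/2} + z_β = 1.960 + 1.282 = 3.242.
n = (3.242 / 0.60)² = 5.403² = 29.20.
Round up.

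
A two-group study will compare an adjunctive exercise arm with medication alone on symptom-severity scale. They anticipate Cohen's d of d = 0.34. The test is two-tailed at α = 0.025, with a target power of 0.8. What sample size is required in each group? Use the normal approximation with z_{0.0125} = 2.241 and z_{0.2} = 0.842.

For two independent groups with equal n: n = 2·((z_{α/2} + z_β) / d)².
z_{α/2} + z_β = 2.241 + 0.842 = 3.083.
n = 2 × (3.083 / 0.34)² = 2 × 9.068² = 2 × 82.22 = 164.4.
Round up to the next whole participant.

n = 165 per group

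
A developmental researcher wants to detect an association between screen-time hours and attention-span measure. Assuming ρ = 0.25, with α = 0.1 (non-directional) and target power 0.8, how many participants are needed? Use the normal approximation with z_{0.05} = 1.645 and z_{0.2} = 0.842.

n = 98

Fisher's z: C = ½·ln((1+r)/(1−r)) = ½·ln(1.6667) = 0.2554.
n = ((z_{α/2} + z_β)/C)² + 3.
(1.645 + 0.842) / 0.2554 = 2.487 / 0.2554 = 9.738.
n = 9.738² + 3 = 94.82 + 3 = 97.8.
Round up.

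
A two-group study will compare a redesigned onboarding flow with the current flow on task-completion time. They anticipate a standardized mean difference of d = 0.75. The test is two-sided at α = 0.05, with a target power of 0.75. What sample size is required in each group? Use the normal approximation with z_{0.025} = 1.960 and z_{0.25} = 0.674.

n = 25 per group

For two independent groups with equal n: n = 2·((z_{α/2} + z_β) / d)².
z_{α/2} + z_β = 1.960 + 0.674 = 2.634.
n = 2 × (2.634 / 0.75)² = 2 × 3.512² = 2 × 12.33 = 24.7.
Round up to the next whole participant.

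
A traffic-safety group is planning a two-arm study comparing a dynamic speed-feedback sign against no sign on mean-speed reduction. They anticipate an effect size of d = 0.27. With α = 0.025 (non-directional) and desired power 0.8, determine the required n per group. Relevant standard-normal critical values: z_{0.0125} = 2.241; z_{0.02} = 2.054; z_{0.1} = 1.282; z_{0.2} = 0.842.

n = 261 per group

For two independent groups with equal n: n = 2·((z_{α/2} + z_β) / d)².
z_{α/2} + z_β = 2.241 + 0.842 = 3.083.
n = 2 × (3.083 / 0.27)² = 2 × 11.419² = 2 × 130.38 = 260.8.
Round up to the next whole participant.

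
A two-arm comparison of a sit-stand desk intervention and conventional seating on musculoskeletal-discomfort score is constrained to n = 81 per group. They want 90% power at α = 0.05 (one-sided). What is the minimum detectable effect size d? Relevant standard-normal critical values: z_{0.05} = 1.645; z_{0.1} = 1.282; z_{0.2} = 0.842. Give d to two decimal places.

For two independent groups of n = 81 each: d_min = (z_{α} + z_β)·√(2/n).
z-sum = 1.645 + 1.282 = 2.927.
d_min = 2.927 × √(2/81) = 2.927 × 0.1571 = 0.460.

d_min ≈ 0.46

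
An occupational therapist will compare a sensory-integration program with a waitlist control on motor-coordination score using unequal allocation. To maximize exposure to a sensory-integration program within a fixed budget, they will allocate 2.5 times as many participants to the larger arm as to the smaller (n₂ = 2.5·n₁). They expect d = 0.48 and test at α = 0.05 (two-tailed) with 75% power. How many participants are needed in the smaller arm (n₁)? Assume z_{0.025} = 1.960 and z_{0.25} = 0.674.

With allocation ratio k = n₂/n₁ = 2.5, Var(x̄₁−x̄₂) = σ²(1/n₁ + 1/(k·n₁)) = σ²·(k+1)/(k·n₁).
So n₁ = (1 + 1/k)·((z_{α/2} + z_β)/d)² = 1.400 × (2.634/0.48)².
n₁ = 1.400 × 30.11 = 42.2.
Round up: n₁ = 43, giving n₂ = ⌈2.5 × 43⌉ = ⌈107.5⌉ = 108.

n₁ = 43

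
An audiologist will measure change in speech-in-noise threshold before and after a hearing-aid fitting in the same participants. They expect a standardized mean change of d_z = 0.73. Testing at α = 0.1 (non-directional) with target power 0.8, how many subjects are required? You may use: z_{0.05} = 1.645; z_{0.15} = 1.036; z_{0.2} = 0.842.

n = 12 pairs

For a paired (one-sample on differences) test: n = ((z_{α/2} + z_β) / d)².
z_{α/2} + z_β = 1.645 + 0.842 = 2.487.
n = (2.487 / 0.73)² = 3.407² = 11.61.
Round up.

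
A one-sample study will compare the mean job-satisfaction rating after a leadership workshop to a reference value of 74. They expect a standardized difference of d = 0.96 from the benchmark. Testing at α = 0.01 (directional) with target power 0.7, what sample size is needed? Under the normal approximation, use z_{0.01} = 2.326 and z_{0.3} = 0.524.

n = 9

For a one-sample test: n = ((z_{α} + z_β) / d)².
z_{α} + z_β = 2.326 + 0.524 = 2.850.
n = (2.850 / 0.96)² = 2.969² = 8.81.
Round up.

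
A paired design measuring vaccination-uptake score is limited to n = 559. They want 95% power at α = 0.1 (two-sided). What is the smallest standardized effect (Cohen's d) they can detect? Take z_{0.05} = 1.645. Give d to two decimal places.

For a single sample (or paired design) of n = 559: d_min = (z_{α/2} + z_β)/√n.
z-sum = 1.645 + 1.645 = 3.290.
d_min = 3.290 / √559 = 3.290 / 23.643 = 0.139.

d_min ≈ 0.14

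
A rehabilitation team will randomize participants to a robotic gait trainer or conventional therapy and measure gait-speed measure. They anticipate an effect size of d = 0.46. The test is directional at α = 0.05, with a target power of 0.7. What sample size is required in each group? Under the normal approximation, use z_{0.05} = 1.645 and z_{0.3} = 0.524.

For two independent groups with equal n: n = 2·((z_{α} + z_β) / d)².
z_{α} + z_β = 1.645 + 0.524 = 2.169.
n = 2 × (2.169 / 0.46)² = 2 × 4.715² = 2 × 22.23 = 44.5.
Round up to the next whole participant.

n = 45 per group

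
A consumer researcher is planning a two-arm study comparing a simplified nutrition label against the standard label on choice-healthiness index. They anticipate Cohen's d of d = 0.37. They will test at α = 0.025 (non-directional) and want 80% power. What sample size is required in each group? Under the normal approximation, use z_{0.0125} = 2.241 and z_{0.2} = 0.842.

For two independent groups with equal n: n = 2·((z_{α/2} + z_β) / d)².
z_{α/2} + z_β = 2.241 + 0.842 = 3.083.
n = 2 × (3.083 / 0.37)² = 2 × 8.332² = 2 × 69.43 = 138.9.
Round up to the next whole participant.

n = 139 per group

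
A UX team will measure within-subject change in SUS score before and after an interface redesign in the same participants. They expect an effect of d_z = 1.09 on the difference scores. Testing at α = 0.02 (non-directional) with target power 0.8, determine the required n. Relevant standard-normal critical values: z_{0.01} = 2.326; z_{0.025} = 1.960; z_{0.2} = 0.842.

For a paired (one-sample on differences) test: n = ((z_{α/2} + z_β) / d)².
z_{α/2} + z_β = 2.326 + 0.842 = 3.168.
n = (3.168 / 1.09)² = 2.906² = 8.45.
Round up.

n = 9 pairs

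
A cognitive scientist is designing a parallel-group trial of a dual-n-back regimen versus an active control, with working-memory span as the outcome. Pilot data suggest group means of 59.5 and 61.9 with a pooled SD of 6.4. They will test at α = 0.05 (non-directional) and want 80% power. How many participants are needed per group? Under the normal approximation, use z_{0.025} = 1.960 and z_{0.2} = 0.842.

n = 112 per group

Cohen's d = |M₁ − M₂| / SD_pooled = |59.5 − 61.9| / 6.4 = 2.4 / 6.4 = 0.375.
For two independent groups with equal n: n = 2·((z_{α/2} + z_β) / d)².
z_{α/2} + z_β = 1.960 + 0.842 = 2.802.
n = 2 × (2.802 / 0.375)² = 2 × 7.472² = 2 × 55.83 = 111.7.
Round up to the next whole participant.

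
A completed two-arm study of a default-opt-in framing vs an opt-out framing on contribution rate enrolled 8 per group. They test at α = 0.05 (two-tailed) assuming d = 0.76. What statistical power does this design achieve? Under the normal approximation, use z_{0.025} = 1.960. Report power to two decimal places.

power ≈ 0.33

For two equal groups, power = Φ(d·√(n/2) − z_{α/2}).
d·√(n/2) = 0.76 × √(8/2) = 0.76 × 2.000 = 1.520.
z_β = 1.520 − 1.960 = -0.440.
Power = Φ(-0.440) = 0.330.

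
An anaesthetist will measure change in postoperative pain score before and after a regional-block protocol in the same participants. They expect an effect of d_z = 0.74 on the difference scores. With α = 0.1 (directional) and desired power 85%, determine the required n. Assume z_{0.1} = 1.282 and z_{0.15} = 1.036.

n = 10 pairs

For a paired (one-sample on differences) test: n = ((z_{α} + z_β) / d)².
z_{α} + z_β = 1.282 + 1.036 = 2.318.
n = (2.318 / 0.74)² = 3.132² = 9.81.
Round up.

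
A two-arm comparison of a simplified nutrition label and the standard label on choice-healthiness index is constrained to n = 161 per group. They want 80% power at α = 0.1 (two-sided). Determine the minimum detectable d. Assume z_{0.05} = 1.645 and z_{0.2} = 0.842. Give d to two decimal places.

For two independent groups of n = 161 each: d_min = (z_{α/2} + z_β)·√(2/n).
z-sum = 1.645 + 0.842 = 2.487.
d_min = 2.487 × √(2/161) = 2.487 × 0.1115 = 0.277.

d_min ≈ 0.28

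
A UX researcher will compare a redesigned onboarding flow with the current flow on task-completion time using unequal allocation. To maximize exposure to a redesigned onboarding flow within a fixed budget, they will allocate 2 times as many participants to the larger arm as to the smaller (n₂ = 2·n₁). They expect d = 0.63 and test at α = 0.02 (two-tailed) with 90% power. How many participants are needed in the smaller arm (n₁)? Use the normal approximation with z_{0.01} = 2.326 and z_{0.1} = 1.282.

With allocation ratio k = n₂/n₁ = 2, Var(x̄₁−x̄₂) = σ²(1/n₁ + 1/(k·n₁)) = σ²·(k+1)/(k·n₁).
So n₁ = (1 + 1/k)·((z_{α/2} + z_β)/d)² = 1.500 × (3.608/0.63)².
n₁ = 1.500 × 32.80 = 49.2.
Round up: n₁ = 50, giving n₂ = 2 × 50 = 100.

n₁ = 50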